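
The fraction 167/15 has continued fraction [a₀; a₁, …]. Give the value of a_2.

2

167 = 11·15 + 2, so a_0 = 11
15 = 7·2 + 1, so a_1 = 7
2 = 2·1 + 0, so a_2 = 2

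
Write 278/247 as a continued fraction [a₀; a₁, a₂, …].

278 ÷ 247 → quotient 1, remainder 31
247 ÷ 31 → quotient 7, remainder 30
31 ÷ 30 → quotient 1, remainder 1
30 ÷ 1 → quotient 30, remainder 0

[1; 7, 1, 30]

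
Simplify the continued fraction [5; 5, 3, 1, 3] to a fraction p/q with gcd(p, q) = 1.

Build up convergents one term at a time:
a_0 = 5: 5/1
a_1 = 5: 26/5
a_2 = 3: 83/16
a_3 = 1: 109/21
a_4 = 3: 410/79

410/79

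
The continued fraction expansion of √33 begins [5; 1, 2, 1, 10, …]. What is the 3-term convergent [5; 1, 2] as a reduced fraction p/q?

a_0 = 5: 5/1
a_1 = 1: 6/1
a_2 = 2: 17/3

17/3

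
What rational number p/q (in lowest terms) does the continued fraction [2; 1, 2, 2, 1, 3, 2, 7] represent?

1689/625

a_0 = 2: 2/1
a_1 = 1: 3/1
a_2 = 2: 8/3
a_3 = 2: 19/7
a_4 = 1: 27/10
a_5 = 3: 100/37
a_6 = 2: 227/84
a_7 = 7: 1689/625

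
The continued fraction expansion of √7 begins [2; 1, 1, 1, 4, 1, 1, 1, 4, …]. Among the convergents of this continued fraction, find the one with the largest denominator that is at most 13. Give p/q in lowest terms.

8/3

a_0 = 2: 2/1  (≤ bound)
a_1 = 1: 3/1  (≤ bound)
a_2 = 1: 5/2  (≤ bound)
a_3 = 1: 8/3  (≤ bound)
a_4 = 4: 37/14  (> 13, stop)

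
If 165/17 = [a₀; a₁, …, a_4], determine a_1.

Apply division with remainder until the remainder is 0:
165 = 9·17 + 12, so a_0 = 9
17 = 1·12 + 5, so a_1 = 1

1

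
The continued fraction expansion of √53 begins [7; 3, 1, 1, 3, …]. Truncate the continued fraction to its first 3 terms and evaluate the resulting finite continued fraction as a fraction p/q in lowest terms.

Start with 1.
3 + 1/(1/1) = 3 + 1/1 = 4/1
7 + 1/(4/1) = 7 + 1/4 = 29/4

29/4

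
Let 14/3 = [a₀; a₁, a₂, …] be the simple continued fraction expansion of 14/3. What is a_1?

Apply division with remainder until the remainder is 0:
14 = 4·3 + 2, so a_0 = 4
3 = 1·2 + 1, so a_1 = 1

1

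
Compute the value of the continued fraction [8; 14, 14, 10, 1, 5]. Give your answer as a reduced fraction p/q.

a_0 = 8: 8/1
a_1 = 14: 113/14
a_2 = 14: 1590/197
a_3 = 10: 16013/1984
a_4 = 1: 17603/2181
a_5 = 5: 104028/12889

104028/12889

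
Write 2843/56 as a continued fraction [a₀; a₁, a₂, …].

[50; 1, 3, 3, 4]

2843 = 50·56 + 43, so a_0 = 50
56 = 1·43 + 13, so a_1 = 1
43 = 3·13 + 4, so a_2 = 3
13 = 3·4 + 1, so a_3 = 3
4 = 4·1 + 0, so a_4 = 4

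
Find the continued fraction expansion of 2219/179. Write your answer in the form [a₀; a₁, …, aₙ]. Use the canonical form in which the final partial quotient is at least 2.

[12; 2, 1, 1, 11, 3]

Repeatedly divide and take the remainder:
2219 = 12·179 + 71, so a_0 = 12
179 = 2·71 + 37, so a_1 = 2
71 = 1·37 + 34, so a_2 = 1
37 = 1·34 + 3, so a_3 = 1
34 = 11·3 + 1, so a_4 = 11
3 = 3·1 + 0, so a_5 = 3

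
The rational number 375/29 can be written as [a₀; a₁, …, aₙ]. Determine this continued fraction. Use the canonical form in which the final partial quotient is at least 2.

[12; 1, 13, 2]

375 = 12·29 + 27, so a_0 = 12
29 = 1·27 + 2, so a_1 = 1
27 = 13·2 + 1, so a_2 = 13
2 = 2·1 + 0, so a_3 = 2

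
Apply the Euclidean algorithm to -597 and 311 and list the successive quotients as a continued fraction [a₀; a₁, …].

[-2; 12, 2, 3, 1, 2]

Run the Euclidean algorithm, recording each quotient:
⌊-597/311⌋ = -2, remainder 25
⌊311/25⌋ = 12, remainder 11
⌊25/11⌋ = 2, remainder 3
⌊11/3⌋ = 3, remainder 2
⌊3/2⌋ = 1, remainder 1
⌊2/1⌋ = 2, remainder 0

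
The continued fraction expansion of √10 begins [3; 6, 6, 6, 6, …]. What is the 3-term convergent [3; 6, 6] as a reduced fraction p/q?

a_0 = 3: 3/1
a_1 = 6: 19/6
a_2 = 6: 117/37

117/37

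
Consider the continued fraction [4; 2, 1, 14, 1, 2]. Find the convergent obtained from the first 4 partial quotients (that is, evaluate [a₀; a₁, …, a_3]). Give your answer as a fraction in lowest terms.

Work from the innermost term outward:
Start with 14.
1 + 1/(14/1) = 1 + 1/14 = 15/14
2 + 1/(15/14) = 2 + 14/15 = 44/15
4 + 1/(44/15) = 4 + 15/44 = 191/44

191/44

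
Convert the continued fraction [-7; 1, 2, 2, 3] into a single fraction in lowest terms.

-151/24

a_0 = -7: -7/1
a_1 = 1: -6/1
a_2 = 2: -19/3
a_3 = 2: -44/7
a_4 = 3: -151/24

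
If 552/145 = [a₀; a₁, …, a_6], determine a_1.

⌊552/145⌋ = 3, remainder 117
⌊145/117⌋ = 1, remainder 28

1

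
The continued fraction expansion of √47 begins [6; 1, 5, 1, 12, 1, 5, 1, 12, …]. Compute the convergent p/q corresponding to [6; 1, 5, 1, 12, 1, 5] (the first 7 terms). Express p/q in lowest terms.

Compute successive convergents:
a_0 = 6: 6/1
a_1 = 1: 7/1
a_2 = 5: 41/6
a_3 = 1: 48/7
a_4 = 12: 617/90
a_5 = 1: 665/97
a_6 = 5: 3942/575

3942/575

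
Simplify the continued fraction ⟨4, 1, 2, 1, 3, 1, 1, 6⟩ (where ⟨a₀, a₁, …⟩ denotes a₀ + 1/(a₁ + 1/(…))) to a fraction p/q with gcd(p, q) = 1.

Start with 6.
1 + 1/(6/1) = 1 + 1/6 = 7/6
1 + 1/(7/6) = 1 + 6/7 = 13/7
3 + 1/(13/7) = 3 + 7/13 = 46/13
1 + 1/(46/13) = 1 + 13/46 = 59/46
2 + 1/(59/46) = 2 + 46/59 = 164/59
1 + 1/(164/59) = 1 + 59/164 = 223/164
4 + 1/(223/164) = 4 + 164/223 = 1056/223

1056/223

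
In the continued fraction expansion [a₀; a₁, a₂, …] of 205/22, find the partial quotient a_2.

7

205 ÷ 22 → quotient 9, remainder 7
22 ÷ 7 → quotient 3, remainder 1
7 ÷ 1 → quotient 7, remainder 0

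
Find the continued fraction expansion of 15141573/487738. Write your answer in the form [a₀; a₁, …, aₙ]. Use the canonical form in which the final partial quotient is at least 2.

[31; 22, 2, 13, 13, 10, 6]

Apply division with remainder until the remainder is 0:
15141573 ÷ 487738 → quotient 31, remainder 21695
487738 ÷ 21695 → quotient 22, remainder 10448
21695 ÷ 10448 → quotient 2, remainder 799
10448 ÷ 799 → quotient 13, remainder 61
799 ÷ 61 → quotient 13, remainder 6
61 ÷ 6 → quotient 10, remainder 1
6 ÷ 1 → quotient 6, remainder 0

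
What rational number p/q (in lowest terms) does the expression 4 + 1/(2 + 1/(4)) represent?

40/9

a_0 = 4: 4/1
a_1 = 2: 9/2
a_2 = 4: 40/9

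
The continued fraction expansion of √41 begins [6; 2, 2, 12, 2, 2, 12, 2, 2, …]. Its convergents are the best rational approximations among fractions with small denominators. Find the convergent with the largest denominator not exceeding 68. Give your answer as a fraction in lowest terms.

List convergents until the denominator exceeds the bound:
a_0 = 6: 6/1  (≤ bound)
a_1 = 2: 13/2  (≤ bound)
a_2 = 2: 32/5  (≤ bound)
a_3 = 12: 397/62  (≤ bound)
a_4 = 2: 826/129  (> 68, stop)

397/62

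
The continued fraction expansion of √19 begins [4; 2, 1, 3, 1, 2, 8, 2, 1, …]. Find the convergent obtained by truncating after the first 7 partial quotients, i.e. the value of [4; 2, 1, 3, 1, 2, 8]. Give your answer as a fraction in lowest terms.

1421/326

Build up convergents one term at a time:
a_0 = 4: 4/1
a_1 = 2: 9/2
a_2 = 1: 13/3
a_3 = 3: 48/11
a_4 = 1: 61/14
a_5 = 2: 170/39
a_6 = 8: 1421/326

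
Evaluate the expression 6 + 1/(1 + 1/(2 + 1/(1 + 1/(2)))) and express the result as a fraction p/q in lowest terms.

Collapse the nested fraction from the inside out:
Start with 2.
1 + 1/(2/1) = 1 + 1/2 = 3/2
2 + 1/(3/2) = 2 + 2/3 = 8/3
1 + 1/(8/3) = 1 + 3/8 = 11/8
6 + 1/(11/8) = 6 + 8/11 = 74/11

74/11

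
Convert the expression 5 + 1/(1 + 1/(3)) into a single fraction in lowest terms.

Start with 3.
1 + 1/(3/1) = 1 + 1/3 = 4/3
5 + 1/(4/3) = 5 + 3/4 = 23/4

23/4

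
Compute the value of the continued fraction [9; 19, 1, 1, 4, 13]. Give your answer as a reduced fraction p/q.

Start with 13.
4 + 1/(13/1) = 4 + 1/13 = 53/13
1 + 1/(53/13) = 1 + 13/53 = 66/53
1 + 1/(66/53) = 1 + 53/66 = 119/66
19 + 1/(119/66) = 19 + 66/119 = 2327/119
9 + 1/(2327/119) = 9 + 119/2327 = 21062/2327

21062/2327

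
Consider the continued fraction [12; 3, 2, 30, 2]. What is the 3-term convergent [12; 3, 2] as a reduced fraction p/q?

86/7

Start with 2.
3 + 1/(2/1) = 3 + 1/2 = 7/2
12 + 1/(7/2) = 12 + 2/7 = 86/7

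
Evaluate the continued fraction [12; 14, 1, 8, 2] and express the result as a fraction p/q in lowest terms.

a_0 = 12: 12/1
a_1 = 14: 169/14
a_2 = 1: 181/15
a_3 = 8: 1617/134
a_4 = 2: 3415/283

3415/283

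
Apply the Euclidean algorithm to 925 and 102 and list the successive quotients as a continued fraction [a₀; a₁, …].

[9; 14, 1, 1, 3]

Apply division with remainder until the remainder is 0:
⌊925/102⌋ = 9, remainder 7
⌊102/7⌋ = 14, remainder 4
⌊7/4⌋ = 1, remainder 3
⌊4/3⌋ = 1, remainder 1
⌊3/1⌋ = 3, remainder 0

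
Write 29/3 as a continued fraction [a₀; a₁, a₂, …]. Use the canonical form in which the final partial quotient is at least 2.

[9; 1, 2]

29 = 9·3 + 2, so a_0 = 9
3 = 1·2 + 1, so a_1 = 1
2 = 2·1 + 0, so a_2 = 2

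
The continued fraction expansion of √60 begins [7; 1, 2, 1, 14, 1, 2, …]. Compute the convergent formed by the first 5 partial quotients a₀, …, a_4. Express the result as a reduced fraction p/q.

Start with 14.
1 + 1/(14/1) = 1 + 1/14 = 15/14
2 + 1/(15/14) = 2 + 14/15 = 44/15
1 + 1/(44/15) = 1 + 15/44 = 59/44
7 + 1/(59/44) = 7 + 44/59 = 457/59

457/59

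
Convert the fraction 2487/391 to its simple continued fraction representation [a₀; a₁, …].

[6; 2, 1, 3, 2, 2, 6]

Repeatedly divide and take the remainder:
2487 ÷ 391 → quotient 6, remainder 141
391 ÷ 141 → quotient 2, remainder 109
141 ÷ 109 → quotient 1, remainder 32
109 ÷ 32 → quotient 3, remainder 13
32 ÷ 13 → quotient 2, remainder 6
13 ÷ 6 → quotient 2, remainder 1
6 ÷ 1 → quotient 6, remainder 0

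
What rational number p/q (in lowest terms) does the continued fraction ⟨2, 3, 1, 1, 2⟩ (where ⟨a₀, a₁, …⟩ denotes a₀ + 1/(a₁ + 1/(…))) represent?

41/18

a_0 = 2: 2/1
a_1 = 3: 7/3
a_2 = 1: 9/4
a_3 = 1: 16/7
a_4 = 2: 41/18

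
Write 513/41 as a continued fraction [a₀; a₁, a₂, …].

[12; 1, 1, 20]

513 = 12·41 + 21, so a_0 = 12
41 = 1·21 + 20, so a_1 = 1
21 = 1·20 + 1, so a_2 = 1
20 = 20·1 + 0, so a_3 = 20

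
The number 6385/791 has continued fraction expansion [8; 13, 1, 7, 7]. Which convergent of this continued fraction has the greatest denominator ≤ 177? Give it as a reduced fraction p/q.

List convergents until the denominator exceeds the bound:
a_0 = 8: 8/1  (≤ bound)
a_1 = 13: 105/13  (≤ bound)
a_2 = 1: 113/14  (≤ bound)
a_3 = 7: 896/111  (≤ bound)
a_4 = 7: 6385/791  (> 177, stop)

896/111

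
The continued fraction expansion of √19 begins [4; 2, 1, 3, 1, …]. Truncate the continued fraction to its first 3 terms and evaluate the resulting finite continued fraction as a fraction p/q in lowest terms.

a_0 = 4: 4/1
a_1 = 2: 9/2
a_2 = 1: 13/3

13/3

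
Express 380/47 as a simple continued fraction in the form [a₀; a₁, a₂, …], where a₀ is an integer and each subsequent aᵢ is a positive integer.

[8; 11, 1, 3]

Apply division with remainder until the remainder is 0:
380 = 8·47 + 4, so a_0 = 8
47 = 11·4 + 3, so a_1 = 11
4 = 1·3 + 1, so a_2 = 1
3 = 3·1 + 0, so a_3 = 3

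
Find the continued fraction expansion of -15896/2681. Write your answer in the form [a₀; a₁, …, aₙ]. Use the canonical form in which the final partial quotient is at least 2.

Repeatedly divide and take the remainder:
-15896 = -6·2681 + 190, so a_0 = -6
2681 = 14·190 + 21, so a_1 = 14
190 = 9·21 + 1, so a_2 = 9
21 = 21·1 + 0, so a_3 = 21

[-6; 14, 9, 21]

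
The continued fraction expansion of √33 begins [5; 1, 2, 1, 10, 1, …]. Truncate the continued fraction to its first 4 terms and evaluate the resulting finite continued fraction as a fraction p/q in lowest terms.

Start with 1.
2 + 1/(1/1) = 2 + 1/1 = 3/1
1 + 1/(3/1) = 1 + 1/3 = 4/3
5 + 1/(4/3) = 5 + 3/4 = 23/4

23/4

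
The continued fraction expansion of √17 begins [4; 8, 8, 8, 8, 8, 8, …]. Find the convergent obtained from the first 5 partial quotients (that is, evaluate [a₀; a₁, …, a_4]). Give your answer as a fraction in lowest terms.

17684/4289

Compute successive convergents:
a_0 = 4: 4/1
a_1 = 8: 33/8
a_2 = 8: 268/65
a_3 = 8: 2177/528
a_4 = 8: 17684/4289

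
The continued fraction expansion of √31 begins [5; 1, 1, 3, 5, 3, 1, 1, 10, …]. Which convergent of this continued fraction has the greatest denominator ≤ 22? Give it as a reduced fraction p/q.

39/7

a_0 = 5: 5/1  (≤ bound)
a_1 = 1: 6/1  (≤ bound)
a_2 = 1: 11/2  (≤ bound)
a_3 = 3: 39/7  (≤ bound)
a_4 = 5: 206/37  (> 22, stop)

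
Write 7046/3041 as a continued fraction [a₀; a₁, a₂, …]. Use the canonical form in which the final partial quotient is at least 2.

[2; 3, 6, 2, 7, 1, 3, 2]

⌊7046/3041⌋ = 2, remainder 964
⌊3041/964⌋ = 3, remainder 149
⌊964/149⌋ = 6, remainder 70
⌊149/70⌋ = 2, remainder 9
⌊70/9⌋ = 7, remainder 7
⌊9/7⌋ = 1, remainder 2
⌊7/2⌋ = 3, remainder 1
⌊2/1⌋ = 2, remainder 0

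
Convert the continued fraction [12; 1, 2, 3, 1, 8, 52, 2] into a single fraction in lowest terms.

152265/11996

Start with 2.
52 + 1/(2/1) = 52 + 1/2 = 105/2
8 + 1/(105/2) = 8 + 2/105 = 842/105
1 + 1/(842/105) = 1 + 105/842 = 947/842
3 + 1/(947/842) = 3 + 842/947 = 3683/947
2 + 1/(3683/947) = 2 + 947/3683 = 8313/3683
1 + 1/(8313/3683) = 1 + 3683/8313 = 11996/8313
12 + 1/(11996/8313) = 12 + 8313/11996 = 152265/11996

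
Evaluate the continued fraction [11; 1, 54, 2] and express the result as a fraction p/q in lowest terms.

Start with 2.
54 + 1/(2/1) = 54 + 1/2 = 109/2
1 + 1/(109/2) = 1 + 2/109 = 111/109
11 + 1/(111/109) = 11 + 109/111 = 1330/111

1330/111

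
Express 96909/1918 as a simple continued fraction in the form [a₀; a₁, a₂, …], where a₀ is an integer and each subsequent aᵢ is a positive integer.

96909 = 50·1918 + 1009, so a_0 = 50
1918 = 1·1009 + 909, so a_1 = 1
1009 = 1·909 + 100, so a_2 = 1
909 = 9·100 + 9, so a_3 = 9
100 = 11·9 + 1, so a_4 = 11
9 = 9·1 + 0, so a_5 = 9

[50; 1, 1, 9, 11, 9]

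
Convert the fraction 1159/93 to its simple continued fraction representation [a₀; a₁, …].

1159 ÷ 93 → quotient 12, remainder 43
93 ÷ 43 → quotient 2, remainder 7
43 ÷ 7 → quotient 6, remainder 1
7 ÷ 1 → quotient 7, remainder 0

[12; 2, 6, 7]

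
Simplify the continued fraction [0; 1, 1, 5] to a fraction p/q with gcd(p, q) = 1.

Work from the innermost term outward:
Start with 5.
1 + 1/(5/1) = 1 + 1/5 = 6/5
1 + 1/(6/5) = 1 + 5/6 = 11/6
0 + 1/(11/6) = 0 + 6/11 = 6/11

6/11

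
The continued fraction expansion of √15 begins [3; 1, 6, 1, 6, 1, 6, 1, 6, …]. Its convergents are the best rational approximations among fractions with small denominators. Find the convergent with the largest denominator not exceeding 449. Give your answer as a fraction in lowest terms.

1677/433

a_0 = 3: 3/1  (≤ bound)
a_1 = 1: 4/1  (≤ bound)
a_2 = 6: 27/7  (≤ bound)
a_3 = 1: 31/8  (≤ bound)
a_4 = 6: 213/55  (≤ bound)
a_5 = 1: 244/63  (≤ bound)
a_6 = 6: 1677/433  (≤ bound)
a_7 = 1: 1921/496  (> 449, stop)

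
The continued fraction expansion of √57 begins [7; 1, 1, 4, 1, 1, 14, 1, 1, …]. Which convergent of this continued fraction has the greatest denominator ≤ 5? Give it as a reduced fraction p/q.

a_0 = 7: 7/1  (≤ bound)
a_1 = 1: 8/1  (≤ bound)
a_2 = 1: 15/2  (≤ bound)
a_3 = 4: 68/9  (> 5, stop)

15/2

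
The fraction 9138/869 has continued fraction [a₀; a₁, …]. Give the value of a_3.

9138 = 10·869 + 448, so a_0 = 10
869 = 1·448 + 421, so a_1 = 1
448 = 1·421 + 27, so a_2 = 1
421 = 15·27 + 16, so a_3 = 15

15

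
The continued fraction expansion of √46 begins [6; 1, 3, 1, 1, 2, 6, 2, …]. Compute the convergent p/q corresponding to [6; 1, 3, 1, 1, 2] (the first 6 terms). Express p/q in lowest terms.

a_0 = 6: 6/1
a_1 = 1: 7/1
a_2 = 3: 27/4
a_3 = 1: 34/5
a_4 = 1: 61/9
a_5 = 2: 156/23

156/23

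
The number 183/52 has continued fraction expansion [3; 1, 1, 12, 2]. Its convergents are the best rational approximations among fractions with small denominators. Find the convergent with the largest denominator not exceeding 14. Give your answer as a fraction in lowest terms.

7/2

a_0 = 3: 3/1  (≤ bound)
a_1 = 1: 4/1  (≤ bound)
a_2 = 1: 7/2  (≤ bound)
a_3 = 12: 88/25  (> 14, stop)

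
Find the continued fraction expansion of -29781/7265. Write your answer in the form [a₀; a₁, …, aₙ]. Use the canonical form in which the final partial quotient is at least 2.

-29781 ÷ 7265 → quotient -5, remainder 6544
7265 ÷ 6544 → quotient 1, remainder 721
6544 ÷ 721 → quotient 9, remainder 55
721 ÷ 55 → quotient 13, remainder 6
55 ÷ 6 → quotient 9, remainder 1
6 ÷ 1 → quotient 6, remainder 0

[-5; 1, 9, 13, 9, 6]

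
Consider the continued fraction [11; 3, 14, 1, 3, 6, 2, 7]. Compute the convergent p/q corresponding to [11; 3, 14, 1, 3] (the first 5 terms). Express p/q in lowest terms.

a_0 = 11: 11/1
a_1 = 3: 34/3
a_2 = 14: 487/43
a_3 = 1: 521/46
a_4 = 3: 2050/181

2050/181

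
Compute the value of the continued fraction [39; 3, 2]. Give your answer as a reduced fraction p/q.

275/7

Collapse the nested fraction from the inside out:
Start with 2.
3 + 1/(2/1) = 3 + 1/2 = 7/2
39 + 1/(7/2) = 39 + 2/7 = 275/7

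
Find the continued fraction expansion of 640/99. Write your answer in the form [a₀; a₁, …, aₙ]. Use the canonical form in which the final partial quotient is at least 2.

640 = 6·99 + 46, so a_0 = 6
99 = 2·46 + 7, so a_1 = 2
46 = 6·7 + 4, so a_2 = 6
7 = 1·4 + 3, so a_3 = 1
4 = 1·3 + 1, so a_4 = 1
3 = 3·1 + 0, so a_5 = 3

[6; 2, 6, 1, 1, 3]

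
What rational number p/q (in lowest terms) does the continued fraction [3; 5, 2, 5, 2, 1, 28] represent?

Use the convergent recurrence hₖ = aₖ·hₖ₋₁ + hₖ₋₂ (and likewise for the denominators kₖ):
a_0 = 3: 3/1
a_1 = 5: 16/5
a_2 = 2: 35/11
a_3 = 5: 191/60
a_4 = 2: 417/131
a_5 = 1: 608/191
a_6 = 28: 17441/5479

17441/5479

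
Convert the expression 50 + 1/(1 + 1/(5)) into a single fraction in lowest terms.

Compute successive convergents:
a_0 = 50: 50/1
a_1 = 1: 51/1
a_2 = 5: 305/6

305/6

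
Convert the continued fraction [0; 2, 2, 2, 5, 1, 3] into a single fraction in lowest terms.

Start with 3.
1 + 1/(3/1) = 1 + 1/3 = 4/3
5 + 1/(4/3) = 5 + 3/4 = 23/4
2 + 1/(23/4) = 2 + 4/23 = 50/23
2 + 1/(50/23) = 2 + 23/50 = 123/50
2 + 1/(123/50) = 2 + 50/123 = 296/123
0 + 1/(296/123) = 0 + 123/296 = 123/296

123/296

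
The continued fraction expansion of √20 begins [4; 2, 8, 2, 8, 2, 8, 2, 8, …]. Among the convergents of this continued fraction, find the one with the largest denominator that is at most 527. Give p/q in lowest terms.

1364/305

a_0 = 4: 4/1  (≤ bound)
a_1 = 2: 9/2  (≤ bound)
a_2 = 8: 76/17  (≤ bound)
a_3 = 2: 161/36  (≤ bound)
a_4 = 8: 1364/305  (≤ bound)
a_5 = 2: 2889/646  (> 527, stop)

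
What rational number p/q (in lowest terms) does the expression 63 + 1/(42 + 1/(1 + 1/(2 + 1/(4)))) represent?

34978/555

Collapse the nested fraction from the inside out:
Start with 4.
2 + 1/(4/1) = 2 + 1/4 = 9/4
1 + 1/(9/4) = 1 + 4/9 = 13/9
42 + 1/(13/9) = 42 + 9/13 = 555/13
63 + 1/(555/13) = 63 + 13/555 = 34978/555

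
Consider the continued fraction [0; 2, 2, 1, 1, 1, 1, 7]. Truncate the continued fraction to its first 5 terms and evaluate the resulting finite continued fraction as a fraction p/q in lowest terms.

5/12

a_0 = 0: 0/1
a_1 = 2: 1/2
a_2 = 2: 2/5
a_3 = 1: 3/7
a_4 = 1: 5/12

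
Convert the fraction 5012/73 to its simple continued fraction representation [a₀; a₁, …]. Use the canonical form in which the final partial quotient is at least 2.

[68; 1, 1, 1, 11, 2]

5012 = 68·73 + 48, so a_0 = 68
73 = 1·48 + 25, so a_1 = 1
48 = 1·25 + 23, so a_2 = 1
25 = 1·23 + 2, so a_3 = 1
23 = 11·2 + 1, so a_4 = 11
2 = 2·1 + 0, so a_5 = 2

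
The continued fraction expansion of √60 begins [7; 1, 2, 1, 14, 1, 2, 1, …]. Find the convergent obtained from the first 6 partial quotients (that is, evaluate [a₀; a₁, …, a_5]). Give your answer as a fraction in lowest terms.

488/63

Use the convergent recurrence hₖ = aₖ·hₖ₋₁ + hₖ₋₂ (and likewise for the denominators kₖ):
a_0 = 7: 7/1
a_1 = 1: 8/1
a_2 = 2: 23/3
a_3 = 1: 31/4
a_4 = 14: 457/59
a_5 = 1: 488/63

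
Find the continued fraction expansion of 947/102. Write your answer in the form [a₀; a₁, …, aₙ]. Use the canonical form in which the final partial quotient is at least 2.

[9; 3, 1, 1, 14]

Repeatedly divide and take the remainder:
⌊947/102⌋ = 9, remainder 29
⌊102/29⌋ = 3, remainder 15
⌊29/15⌋ = 1, remainder 14
⌊15/14⌋ = 1, remainder 1
⌊14/1⌋ = 14, remainder 0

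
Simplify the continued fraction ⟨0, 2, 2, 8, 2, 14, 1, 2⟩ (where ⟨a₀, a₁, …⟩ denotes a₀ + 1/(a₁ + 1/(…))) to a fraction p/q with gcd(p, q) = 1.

1635/4042

Start with 2.
1 + 1/(2/1) = 1 + 1/2 = 3/2
14 + 1/(3/2) = 14 + 2/3 = 44/3
2 + 1/(44/3) = 2 + 3/44 = 91/44
8 + 1/(91/44) = 8 + 44/91 = 772/91
2 + 1/(772/91) = 2 + 91/772 = 1635/772
2 + 1/(1635/772) = 2 + 772/1635 = 4042/1635
0 + 1/(4042/1635) = 0 + 1635/4042 = 1635/4042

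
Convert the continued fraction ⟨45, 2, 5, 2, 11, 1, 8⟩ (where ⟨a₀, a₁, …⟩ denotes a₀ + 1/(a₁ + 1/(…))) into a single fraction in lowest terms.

121237/2667

a_0 = 45: 45/1
a_1 = 2: 91/2
a_2 = 5: 500/11
a_3 = 2: 1091/24
a_4 = 11: 12501/275
a_5 = 1: 13592/299
a_6 = 8: 121237/2667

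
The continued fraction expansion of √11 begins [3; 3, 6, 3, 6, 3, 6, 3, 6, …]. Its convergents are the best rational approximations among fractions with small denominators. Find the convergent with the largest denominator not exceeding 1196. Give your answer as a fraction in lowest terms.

1257/379

a_0 = 3: 3/1  (≤ bound)
a_1 = 3: 10/3  (≤ bound)
a_2 = 6: 63/19  (≤ bound)
a_3 = 3: 199/60  (≤ bound)
a_4 = 6: 1257/379  (≤ bound)
a_5 = 3: 3970/1197  (> 1196, stop)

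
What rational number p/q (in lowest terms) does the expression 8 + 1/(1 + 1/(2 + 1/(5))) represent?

139/16

Start with 5.
2 + 1/(5/1) = 2 + 1/5 = 11/5
1 + 1/(11/5) = 1 + 5/11 = 16/11
8 + 1/(16/11) = 8 + 11/16 = 139/16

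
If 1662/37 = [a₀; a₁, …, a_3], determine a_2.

1662 = 44·37 + 34, so a_0 = 44
37 = 1·34 + 3, so a_1 = 1
34 = 11·3 + 1, so a_2 = 11

11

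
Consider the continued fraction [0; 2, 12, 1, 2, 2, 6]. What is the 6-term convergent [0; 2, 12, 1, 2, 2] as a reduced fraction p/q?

89/185

Work from the innermost term outward:
Start with 2.
2 + 1/(2/1) = 2 + 1/2 = 5/2
1 + 1/(5/2) = 1 + 2/5 = 7/5
12 + 1/(7/5) = 12 + 5/7 = 89/7
2 + 1/(89/7) = 2 + 7/89 = 185/89
0 + 1/(185/89) = 0 + 89/185 = 89/185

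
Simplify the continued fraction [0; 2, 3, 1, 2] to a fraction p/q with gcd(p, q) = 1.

11/25

Start with 2.
1 + 1/(2/1) = 1 + 1/2 = 3/2
3 + 1/(3/2) = 3 + 2/3 = 11/3
2 + 1/(11/3) = 2 + 3/11 = 25/11
0 + 1/(25/11) = 0 + 11/25 = 11/25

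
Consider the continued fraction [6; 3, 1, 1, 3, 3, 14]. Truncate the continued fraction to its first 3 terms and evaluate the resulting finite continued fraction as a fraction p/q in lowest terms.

25/4

Starting at the tail and folding back:
Start with 1.
3 + 1/(1/1) = 3 + 1/1 = 4/1
6 + 1/(4/1) = 6 + 1/4 = 25/4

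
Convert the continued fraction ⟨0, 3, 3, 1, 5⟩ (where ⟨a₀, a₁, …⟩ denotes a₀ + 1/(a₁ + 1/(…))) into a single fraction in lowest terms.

23/75

Start with 5.
1 + 1/(5/1) = 1 + 1/5 = 6/5
3 + 1/(6/5) = 3 + 5/6 = 23/6
3 + 1/(23/6) = 3 + 6/23 = 75/23
0 + 1/(75/23) = 0 + 23/75 = 23/75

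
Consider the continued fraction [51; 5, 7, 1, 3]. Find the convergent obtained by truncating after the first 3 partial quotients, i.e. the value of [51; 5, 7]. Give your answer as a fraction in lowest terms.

1843/36

Starting at the tail and folding back:
Start with 7.
5 + 1/(7/1) = 5 + 1/7 = 36/7
51 + 1/(36/7) = 51 + 7/36 = 1843/36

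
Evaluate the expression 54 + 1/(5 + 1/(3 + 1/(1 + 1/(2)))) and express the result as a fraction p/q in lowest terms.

3143/58

Start with 2.
1 + 1/(2/1) = 1 + 1/2 = 3/2
3 + 1/(3/2) = 3 + 2/3 = 11/3
5 + 1/(11/3) = 5 + 3/11 = 58/11
54 + 1/(58/11) = 54 + 11/58 = 3143/58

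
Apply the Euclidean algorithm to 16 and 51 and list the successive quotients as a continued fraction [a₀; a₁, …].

[0; 3, 5, 3]

Run the Euclidean algorithm, recording each quotient:
16 ÷ 51 → quotient 0, remainder 16
51 ÷ 16 → quotient 3, remainder 3
16 ÷ 3 → quotient 5, remainder 1
3 ÷ 1 → quotient 3, remainder 0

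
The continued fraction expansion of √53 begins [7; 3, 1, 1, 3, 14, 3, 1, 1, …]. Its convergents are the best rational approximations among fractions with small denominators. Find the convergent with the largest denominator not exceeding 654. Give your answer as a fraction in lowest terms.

a_0 = 7: 7/1  (≤ bound)
a_1 = 3: 22/3  (≤ bound)
a_2 = 1: 29/4  (≤ bound)
a_3 = 1: 51/7  (≤ bound)
a_4 = 3: 182/25  (≤ bound)
a_5 = 14: 2599/357  (≤ bound)
a_6 = 3: 7979/1096  (> 654, stop)

2599/357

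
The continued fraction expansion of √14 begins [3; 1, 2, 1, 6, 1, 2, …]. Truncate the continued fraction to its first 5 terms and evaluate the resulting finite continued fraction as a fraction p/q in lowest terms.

101/27

Start with 6.
1 + 1/(6/1) = 1 + 1/6 = 7/6
2 + 1/(7/6) = 2 + 6/7 = 20/7
1 + 1/(20/7) = 1 + 7/20 = 27/20
3 + 1/(27/20) = 3 + 20/27 = 101/27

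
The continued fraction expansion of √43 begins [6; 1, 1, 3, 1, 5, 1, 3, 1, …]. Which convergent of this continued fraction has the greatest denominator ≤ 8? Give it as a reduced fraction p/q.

a_0 = 6: 6/1  (≤ bound)
a_1 = 1: 7/1  (≤ bound)
a_2 = 1: 13/2  (≤ bound)
a_3 = 3: 46/7  (≤ bound)
a_4 = 1: 59/9  (> 8, stop)

46/7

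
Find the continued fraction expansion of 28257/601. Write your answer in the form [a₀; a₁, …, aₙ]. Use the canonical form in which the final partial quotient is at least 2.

[47; 60, 10]

28257 ÷ 601 → quotient 47, remainder 10
601 ÷ 10 → quotient 60, remainder 1
10 ÷ 1 → quotient 10, remainder 0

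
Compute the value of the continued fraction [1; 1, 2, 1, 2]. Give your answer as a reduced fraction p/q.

Start with 2.
1 + 1/(2/1) = 1 + 1/2 = 3/2
2 + 1/(3/2) = 2 + 2/3 = 8/3
1 + 1/(8/3) = 1 + 3/8 = 11/8
1 + 1/(11/8) = 1 + 8/11 = 19/11

19/11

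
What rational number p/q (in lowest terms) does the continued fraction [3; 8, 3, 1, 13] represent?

a_0 = 3: 3/1
a_1 = 8: 25/8
a_2 = 3: 78/25
a_3 = 1: 103/33
a_4 = 13: 1417/454

1417/454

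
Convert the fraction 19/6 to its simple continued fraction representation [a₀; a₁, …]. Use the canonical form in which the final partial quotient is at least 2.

⌊19/6⌋ = 3, remainder 1
⌊6/1⌋ = 6, remainder 0

[3; 6]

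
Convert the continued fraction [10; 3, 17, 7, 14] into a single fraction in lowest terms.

Start with 14.
7 + 1/(14/1) = 7 + 1/14 = 99/14
17 + 1/(99/14) = 17 + 14/99 = 1697/99
3 + 1/(1697/99) = 3 + 99/1697 = 5190/1697
10 + 1/(5190/1697) = 10 + 1697/5190 = 53597/5190

53597/5190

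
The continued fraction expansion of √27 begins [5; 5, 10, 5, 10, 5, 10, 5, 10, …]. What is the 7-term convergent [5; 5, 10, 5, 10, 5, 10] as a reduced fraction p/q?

716035/137801

Use the convergent recurrence hₖ = aₖ·hₖ₋₁ + hₖ₋₂ (and likewise for the denominators kₖ):
a_0 = 5: 5/1
a_1 = 5: 26/5
a_2 = 10: 265/51
a_3 = 5: 1351/260
a_4 = 10: 13775/2651
a_5 = 5: 70226/13515
a_6 = 10: 716035/137801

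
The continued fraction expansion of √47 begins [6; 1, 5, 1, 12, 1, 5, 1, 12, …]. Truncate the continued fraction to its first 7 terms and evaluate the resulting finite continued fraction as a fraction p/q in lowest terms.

3942/575

Start with 5.
1 + 1/(5/1) = 1 + 1/5 = 6/5
12 + 1/(6/5) = 12 + 5/6 = 77/6
1 + 1/(77/6) = 1 + 6/77 = 83/77
5 + 1/(83/77) = 5 + 77/83 = 492/83
1 + 1/(492/83) = 1 + 83/492 = 575/492
6 + 1/(575/492) = 6 + 492/575 = 3942/575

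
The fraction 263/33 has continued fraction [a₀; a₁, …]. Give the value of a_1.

Repeatedly divide and take the remainder:
263 ÷ 33 → quotient 7, remainder 32
33 ÷ 32 → quotient 1, remainder 1

1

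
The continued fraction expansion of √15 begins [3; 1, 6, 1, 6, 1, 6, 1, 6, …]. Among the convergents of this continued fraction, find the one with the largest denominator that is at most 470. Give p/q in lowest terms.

List convergents until the denominator exceeds the bound:
a_0 = 3: 3/1  (≤ bound)
a_1 = 1: 4/1  (≤ bound)
a_2 = 6: 27/7  (≤ bound)
a_3 = 1: 31/8  (≤ bound)
a_4 = 6: 213/55  (≤ bound)
a_5 = 1: 244/63  (≤ bound)
a_6 = 6: 1677/433  (≤ bound)
a_7 = 1: 1921/496  (> 470, stop)

1677/433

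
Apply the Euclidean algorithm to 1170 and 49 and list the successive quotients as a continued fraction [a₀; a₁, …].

[23; 1, 7, 6]

1170 = 23·49 + 43, so a_0 = 23
49 = 1·43 + 6, so a_1 = 1
43 = 7·6 + 1, so a_2 = 7
6 = 6·1 + 0, so a_3 = 6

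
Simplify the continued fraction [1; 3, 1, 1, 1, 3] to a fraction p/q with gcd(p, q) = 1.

51/40

Use the convergent recurrence hₖ = aₖ·hₖ₋₁ + hₖ₋₂ (and likewise for the denominators kₖ):
a_0 = 1: 1/1
a_1 = 3: 4/3
a_2 = 1: 5/4
a_3 = 1: 9/7
a_4 = 1: 14/11
a_5 = 3: 51/40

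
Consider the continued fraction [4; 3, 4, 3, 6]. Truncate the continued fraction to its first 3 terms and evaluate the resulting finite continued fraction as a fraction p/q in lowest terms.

56/13

a_0 = 4: 4/1
a_1 = 3: 13/3
a_2 = 4: 56/13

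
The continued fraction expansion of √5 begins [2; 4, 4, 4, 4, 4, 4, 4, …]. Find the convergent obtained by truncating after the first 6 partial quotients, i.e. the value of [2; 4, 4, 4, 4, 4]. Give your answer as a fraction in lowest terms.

2889/1292

Collapse the nested fraction from the inside out:
Start with 4.
4 + 1/(4/1) = 4 + 1/4 = 17/4
4 + 1/(17/4) = 4 + 4/17 = 72/17
4 + 1/(72/17) = 4 + 17/72 = 305/72
4 + 1/(305/72) = 4 + 72/305 = 1292/305
2 + 1/(1292/305) = 2 + 305/1292 = 2889/1292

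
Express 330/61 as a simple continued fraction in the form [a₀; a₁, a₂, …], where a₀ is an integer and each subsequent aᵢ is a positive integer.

⌊330/61⌋ = 5, remainder 25
⌊61/25⌋ = 2, remainder 11
⌊25/11⌋ = 2, remainder 3
⌊11/3⌋ = 3, remainder 2
⌊3/2⌋ = 1, remainder 1
⌊2/1⌋ = 2, remainder 0

[5; 2, 2, 3, 1, 2]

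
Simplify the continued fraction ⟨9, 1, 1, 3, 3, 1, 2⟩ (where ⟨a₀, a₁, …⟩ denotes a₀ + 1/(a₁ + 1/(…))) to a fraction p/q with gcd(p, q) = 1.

Compute successive convergents:
a_0 = 9: 9/1
a_1 = 1: 10/1
a_2 = 1: 19/2
a_3 = 3: 67/7
a_4 = 3: 220/23
a_5 = 1: 287/30
a_6 = 2: 794/83

794/83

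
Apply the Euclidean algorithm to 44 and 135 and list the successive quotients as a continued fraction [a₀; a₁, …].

Repeatedly divide and take the remainder:
44 = 0·135 + 44, so a_0 = 0
135 = 3·44 + 3, so a_1 = 3
44 = 14·3 + 2, so a_2 = 14
3 = 1·2 + 1, so a_3 = 1
2 = 2·1 + 0, so a_4 = 2

[0; 3, 14, 1, 2]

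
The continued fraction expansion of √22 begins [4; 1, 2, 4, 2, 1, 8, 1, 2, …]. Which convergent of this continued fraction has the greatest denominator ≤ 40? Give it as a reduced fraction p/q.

a_0 = 4: 4/1  (≤ bound)
a_1 = 1: 5/1  (≤ bound)
a_2 = 2: 14/3  (≤ bound)
a_3 = 4: 61/13  (≤ bound)
a_4 = 2: 136/29  (≤ bound)
a_5 = 1: 197/42  (> 40, stop)

136/29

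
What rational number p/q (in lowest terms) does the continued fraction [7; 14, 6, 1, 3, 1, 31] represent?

108132/15293

Work from the innermost term outward:
Start with 31.
1 + 1/(31/1) = 1 + 1/31 = 32/31
3 + 1/(32/31) = 3 + 31/32 = 127/32
1 + 1/(127/32) = 1 + 32/127 = 159/127
6 + 1/(159/127) = 6 + 127/159 = 1081/159
14 + 1/(1081/159) = 14 + 159/1081 = 15293/1081
7 + 1/(15293/1081) = 7 + 1081/15293 = 108132/15293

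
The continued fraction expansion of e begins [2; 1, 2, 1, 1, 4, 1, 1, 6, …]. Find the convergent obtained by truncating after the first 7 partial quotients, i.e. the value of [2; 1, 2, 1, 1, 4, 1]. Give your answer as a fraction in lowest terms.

106/39

Compute successive convergents:
a_0 = 2: 2/1
a_1 = 1: 3/1
a_2 = 2: 8/3
a_3 = 1: 11/4
a_4 = 1: 19/7
a_5 = 4: 87/32
a_6 = 1: 106/39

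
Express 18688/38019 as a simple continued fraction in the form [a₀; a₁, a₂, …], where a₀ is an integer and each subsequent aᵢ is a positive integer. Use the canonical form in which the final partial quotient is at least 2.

[0; 2, 29, 15, 1, 2, 6, 2]

18688 = 0·38019 + 18688, so a_0 = 0
38019 = 2·18688 + 643, so a_1 = 2
18688 = 29·643 + 41, so a_2 = 29
643 = 15·41 + 28, so a_3 = 15
41 = 1·28 + 13, so a_4 = 1
28 = 2·13 + 2, so a_5 = 2
13 = 6·2 + 1, so a_6 = 6
2 = 2·1 + 0, so a_7 = 2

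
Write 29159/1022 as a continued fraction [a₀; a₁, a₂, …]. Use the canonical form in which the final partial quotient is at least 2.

29159 = 28·1022 + 543, so a_0 = 28
1022 = 1·543 + 479, so a_1 = 1
543 = 1·479 + 64, so a_2 = 1
479 = 7·64 + 31, so a_3 = 7
64 = 2·31 + 2, so a_4 = 2
31 = 15·2 + 1, so a_5 = 15
2 = 2·1 + 0, so a_6 = 2

[28; 1, 1, 7, 2, 15, 2]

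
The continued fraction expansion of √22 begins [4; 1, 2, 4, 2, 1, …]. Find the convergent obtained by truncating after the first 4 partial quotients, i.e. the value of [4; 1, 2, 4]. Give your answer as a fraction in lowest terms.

61/13

a_0 = 4: 4/1
a_1 = 1: 5/1
a_2 = 2: 14/3
a_3 = 4: 61/13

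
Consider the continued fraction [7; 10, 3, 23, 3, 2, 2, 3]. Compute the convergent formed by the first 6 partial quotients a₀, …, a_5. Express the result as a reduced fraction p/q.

36357/5123

Collapse the nested fraction from the inside out:
Start with 2.
3 + 1/(2/1) = 3 + 1/2 = 7/2
23 + 1/(7/2) = 23 + 2/7 = 163/7
3 + 1/(163/7) = 3 + 7/163 = 496/163
10 + 1/(496/163) = 10 + 163/496 = 5123/496
7 + 1/(5123/496) = 7 + 496/5123 = 36357/5123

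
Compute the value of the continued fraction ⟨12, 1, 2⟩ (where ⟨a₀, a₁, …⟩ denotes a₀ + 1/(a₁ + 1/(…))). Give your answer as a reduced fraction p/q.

38/3

Start with 2.
1 + 1/(2/1) = 1 + 1/2 = 3/2
12 + 1/(3/2) = 12 + 2/3 = 38/3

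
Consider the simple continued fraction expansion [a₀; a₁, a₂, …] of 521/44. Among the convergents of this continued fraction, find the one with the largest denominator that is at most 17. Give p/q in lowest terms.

List convergents until the denominator exceeds the bound:
a_0 = 11: 11/1  (≤ bound)
a_1 = 1: 12/1  (≤ bound)
a_2 = 5: 71/6  (≤ bound)
a_3 = 3: 225/19  (> 17, stop)

71/6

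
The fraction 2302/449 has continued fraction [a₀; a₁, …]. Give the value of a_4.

2302 = 5·449 + 57, so a_0 = 5
449 = 7·57 + 50, so a_1 = 7
57 = 1·50 + 7, so a_2 = 1
50 = 7·7 + 1, so a_3 = 7
7 = 7·1 + 0, so a_4 = 7

7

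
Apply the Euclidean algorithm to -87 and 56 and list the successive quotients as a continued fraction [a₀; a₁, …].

[-2; 2, 4, 6]

Run the Euclidean algorithm, recording each quotient:
⌊-87/56⌋ = -2, remainder 25
⌊56/25⌋ = 2, remainder 6
⌊25/6⌋ = 4, remainder 1
⌊6/1⌋ = 6, remainder 0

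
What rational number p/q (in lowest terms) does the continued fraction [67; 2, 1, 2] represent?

a_0 = 67: 67/1
a_1 = 2: 135/2
a_2 = 1: 202/3
a_3 = 2: 539/8

539/8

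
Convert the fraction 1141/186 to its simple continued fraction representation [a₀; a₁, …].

[6; 7, 2, 3, 1, 2]

1141 ÷ 186 → quotient 6, remainder 25
186 ÷ 25 → quotient 7, remainder 11
25 ÷ 11 → quotient 2, remainder 3
11 ÷ 3 → quotient 3, remainder 2
3 ÷ 2 → quotient 1, remainder 1
2 ÷ 1 → quotient 2, remainder 0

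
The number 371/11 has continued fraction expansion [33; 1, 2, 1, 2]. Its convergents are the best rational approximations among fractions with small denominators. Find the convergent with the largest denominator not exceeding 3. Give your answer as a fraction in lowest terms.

101/3

List convergents until the denominator exceeds the bound:
a_0 = 33: 33/1  (≤ bound)
a_1 = 1: 34/1  (≤ bound)
a_2 = 2: 101/3  (≤ bound)
a_3 = 1: 135/4  (> 3, stop)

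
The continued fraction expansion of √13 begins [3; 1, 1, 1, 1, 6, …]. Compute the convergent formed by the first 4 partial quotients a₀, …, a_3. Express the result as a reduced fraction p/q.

11/3

Work from the innermost term outward:
Start with 1.
1 + 1/(1/1) = 1 + 1/1 = 2/1
1 + 1/(2/1) = 1 + 1/2 = 3/2
3 + 1/(3/2) = 3 + 2/3 = 11/3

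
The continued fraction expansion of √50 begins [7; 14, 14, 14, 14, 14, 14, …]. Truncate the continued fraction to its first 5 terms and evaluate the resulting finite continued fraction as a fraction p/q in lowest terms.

Compute successive convergents:
a_0 = 7: 7/1
a_1 = 14: 99/14
a_2 = 14: 1393/197
a_3 = 14: 19601/2772
a_4 = 14: 275807/39005

275807/39005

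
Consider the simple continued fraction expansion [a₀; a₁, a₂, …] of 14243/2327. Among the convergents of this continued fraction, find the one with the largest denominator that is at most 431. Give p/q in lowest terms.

1622/265

List convergents until the denominator exceeds the bound:
a_0 = 6: 6/1  (≤ bound)
a_1 = 8: 49/8  (≤ bound)
a_2 = 3: 153/25  (≤ bound)
a_3 = 1: 202/33  (≤ bound)
a_4 = 1: 355/58  (≤ bound)
a_5 = 3: 1267/207  (≤ bound)
a_6 = 1: 1622/265  (≤ bound)
a_7 = 8: 14243/2327  (> 431, stop)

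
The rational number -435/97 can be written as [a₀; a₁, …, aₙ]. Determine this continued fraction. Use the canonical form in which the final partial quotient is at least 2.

[-5; 1, 1, 15, 1, 2]

-435 ÷ 97 → quotient -5, remainder 50
97 ÷ 50 → quotient 1, remainder 47
50 ÷ 47 → quotient 1, remainder 3
47 ÷ 3 → quotient 15, remainder 2
3 ÷ 2 → quotient 1, remainder 1
2 ÷ 1 → quotient 2, remainder 0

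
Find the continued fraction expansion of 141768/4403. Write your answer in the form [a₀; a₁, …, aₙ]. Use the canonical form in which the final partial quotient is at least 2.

[32; 5, 20, 3, 1, 1, 2, 2]

Apply division with remainder until the remainder is 0:
141768 = 32·4403 + 872, so a_0 = 32
4403 = 5·872 + 43, so a_1 = 5
872 = 20·43 + 12, so a_2 = 20
43 = 3·12 + 7, so a_3 = 3
12 = 1·7 + 5, so a_4 = 1
7 = 1·5 + 2, so a_5 = 1
5 = 2·2 + 1, so a_6 = 2
2 = 2·1 + 0, so a_7 = 2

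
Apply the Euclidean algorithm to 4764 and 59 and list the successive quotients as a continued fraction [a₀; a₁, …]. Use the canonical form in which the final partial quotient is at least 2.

4764 = 80·59 + 44, so a_0 = 80
59 = 1·44 + 15, so a_1 = 1
44 = 2·15 + 14, so a_2 = 2
15 = 1·14 + 1, so a_3 = 1
14 = 14·1 + 0, so a_4 = 14

[80; 1, 2, 1, 14]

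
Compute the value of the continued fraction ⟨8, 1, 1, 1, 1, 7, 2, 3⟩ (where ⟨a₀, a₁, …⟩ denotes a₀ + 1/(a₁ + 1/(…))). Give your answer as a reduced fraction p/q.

Start with 3.
2 + 1/(3/1) = 2 + 1/3 = 7/3
7 + 1/(7/3) = 7 + 3/7 = 52/7
1 + 1/(52/7) = 1 + 7/52 = 59/52
1 + 1/(59/52) = 1 + 52/59 = 111/59
1 + 1/(111/59) = 1 + 59/111 = 170/111
1 + 1/(170/111) = 1 + 111/170 = 281/170
8 + 1/(281/170) = 8 + 170/281 = 2418/281

2418/281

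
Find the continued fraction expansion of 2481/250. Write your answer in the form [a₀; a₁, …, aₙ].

[9; 1, 12, 6, 3]

Apply division with remainder until the remainder is 0:
⌊2481/250⌋ = 9, remainder 231
⌊250/231⌋ = 1, remainder 19
⌊231/19⌋ = 12, remainder 3
⌊19/3⌋ = 6, remainder 1
⌊3/1⌋ = 3, remainder 0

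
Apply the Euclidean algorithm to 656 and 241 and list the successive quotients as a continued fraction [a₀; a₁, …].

[2; 1, 2, 1, 1, 2, 13]

Apply division with remainder until the remainder is 0:
⌊656/241⌋ = 2, remainder 174
⌊241/174⌋ = 1, remainder 67
⌊174/67⌋ = 2, remainder 40
⌊67/40⌋ = 1, remainder 27
⌊40/27⌋ = 1, remainder 13
⌊27/13⌋ = 2, remainder 1
⌊13/1⌋ = 13, remainder 0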